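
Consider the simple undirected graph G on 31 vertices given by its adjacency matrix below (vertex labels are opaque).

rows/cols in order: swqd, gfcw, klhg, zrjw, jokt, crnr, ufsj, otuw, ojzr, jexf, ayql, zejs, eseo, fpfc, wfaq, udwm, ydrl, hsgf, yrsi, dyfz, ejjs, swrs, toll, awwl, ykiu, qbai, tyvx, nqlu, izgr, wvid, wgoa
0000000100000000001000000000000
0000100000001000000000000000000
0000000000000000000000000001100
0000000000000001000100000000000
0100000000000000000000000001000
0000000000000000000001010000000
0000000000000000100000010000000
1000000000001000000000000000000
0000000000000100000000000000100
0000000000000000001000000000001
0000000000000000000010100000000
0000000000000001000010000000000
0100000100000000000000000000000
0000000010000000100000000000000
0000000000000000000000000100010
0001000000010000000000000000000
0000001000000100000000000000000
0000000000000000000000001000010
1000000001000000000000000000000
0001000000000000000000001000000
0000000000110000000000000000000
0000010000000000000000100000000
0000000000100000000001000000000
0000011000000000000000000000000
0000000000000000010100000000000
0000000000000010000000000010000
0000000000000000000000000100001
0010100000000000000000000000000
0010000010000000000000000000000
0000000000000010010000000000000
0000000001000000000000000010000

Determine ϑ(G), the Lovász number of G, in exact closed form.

Vertex jokt has 2 neighbors: gfcw, nqlu.
Vertex wfaq has 2 neighbors: qbai, wvid.
Vertex qbai has 2 neighbors: wfaq, tyvx.
deg(eseo) = 2; N(eseo) = {gfcw, otuw}.
deg(v) = 2 for all v (|V|=31); the odd cycle C_{31}.
spec(A) ≈ [2.0, 1.95906, 1.83792, 1.64153, 1.37793, 1.05793, 0.69461, 0.30286, -0.1013, -0.50131, -0.88079, -1.22421, -1.51752, -1.74869, -1.90828, -1.98974] (distinct, 5 d.p.).
Lovász (edge-transitive): ϑ = −31·(-2*cos(pi/31))/((2)−(-2*cos(pi/31))) = 31*cos(pi/31)/(cos(pi/31) + 1).
≈ 15.46013 (to 5 d.p.).
Sandwich: α(G)=15 ≤ ϑ(G)=31*cos(pi/31)/(cos(pi/31) + 1) ≤ χ(Ḡ)=16 (both strict).

31*cos(pi/31)/(cos(pi/31) + 1)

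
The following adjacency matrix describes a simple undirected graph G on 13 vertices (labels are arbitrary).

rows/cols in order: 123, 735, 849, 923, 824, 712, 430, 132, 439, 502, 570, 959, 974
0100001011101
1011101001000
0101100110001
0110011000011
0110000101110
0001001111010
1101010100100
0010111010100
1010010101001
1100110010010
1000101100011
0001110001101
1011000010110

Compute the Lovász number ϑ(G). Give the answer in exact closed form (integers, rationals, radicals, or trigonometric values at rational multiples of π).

deg(735) = 6; N(735) = {123, 849, 923, 824, 430, 502}.
N(502) = {123, 735, 824, 712, 439, 959}, |N(502)| = 6.
Vertex 430 has 6 neighbors: 123, 735, 923, 712, 132, 570.
deg(570) = 6; N(570) = {123, 824, 430, 132, 959, 974}.
G on 13 vertices is 6-regular; strongly regular (13,6,2,3).
The 3 distinct eigenvalues: [6.0, 1.303, -2.303].
With N=13: ϑ(G) = 13·(-(-sqrt(13)/2 - 1/2))/(6−(-sqrt(13)/2 - 1/2)) = sqrt(13).
ϑ(G) ≈ 3.6055513.

sqrt(13)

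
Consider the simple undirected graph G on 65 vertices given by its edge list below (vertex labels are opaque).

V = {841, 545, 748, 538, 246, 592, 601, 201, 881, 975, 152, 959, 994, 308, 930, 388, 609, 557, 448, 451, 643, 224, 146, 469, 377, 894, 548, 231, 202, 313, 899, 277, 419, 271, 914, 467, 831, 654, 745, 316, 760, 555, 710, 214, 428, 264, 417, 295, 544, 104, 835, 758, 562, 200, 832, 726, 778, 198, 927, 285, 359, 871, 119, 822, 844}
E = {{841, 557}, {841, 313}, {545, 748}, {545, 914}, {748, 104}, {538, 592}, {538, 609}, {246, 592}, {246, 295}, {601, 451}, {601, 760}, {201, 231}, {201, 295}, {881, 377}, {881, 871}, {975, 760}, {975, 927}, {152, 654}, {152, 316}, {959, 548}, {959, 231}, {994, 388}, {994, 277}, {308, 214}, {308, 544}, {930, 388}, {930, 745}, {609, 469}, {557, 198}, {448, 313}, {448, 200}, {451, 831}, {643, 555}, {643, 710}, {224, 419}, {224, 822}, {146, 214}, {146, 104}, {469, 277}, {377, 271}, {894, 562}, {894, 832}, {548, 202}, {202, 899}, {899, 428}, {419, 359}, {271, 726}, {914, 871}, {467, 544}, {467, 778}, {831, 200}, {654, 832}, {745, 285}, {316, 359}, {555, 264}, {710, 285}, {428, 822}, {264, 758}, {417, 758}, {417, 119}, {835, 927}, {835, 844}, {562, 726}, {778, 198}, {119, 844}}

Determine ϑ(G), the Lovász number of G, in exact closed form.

N(359) = {419, 316}, |N(359)| = 2.
deg(271) = 2; N(271) = {377, 726}.
deg(914) = 2; N(914) = {545, 871}.
Vertex 467 has 2 neighbors: 544, 778.
G on 65 vertices is 2-regular; this is C_{65}, the 65-cycle.
spec(A) ≈ [2.0, 1.990663, 1.96274, 1.916492, 1.852349, 1.770912, 1.67294, 1.559349, 1.431198, 1.289684, 1.136129, 0.971967, 0.798729, 0.618034, 0.431568, 0.241073, 0.048327, -0.14487, -0.336714, -0.525415, -0.70921, -0.886383, -1.05528, -1.214325, -1.362032, -1.497021, -1.618034, -1.723939, -1.813749, -1.886624, -1.941884, -1.979013, -1.997664] (distinct, 6 d.p.).
With N=65: ϑ(G) = 65·(-(-1)*2*cos(pi/65))/(2−(-2*cos(pi/65))) = 65*cos(pi/65)/(cos(pi/65) + 1).
Numerically 32.48101260.
32 ≤ 65*cos(pi/65)/(cos(pi/65) + 1) ≤ 33: both strict.

65*cos(pi/65)/(cos(pi/65) + 1)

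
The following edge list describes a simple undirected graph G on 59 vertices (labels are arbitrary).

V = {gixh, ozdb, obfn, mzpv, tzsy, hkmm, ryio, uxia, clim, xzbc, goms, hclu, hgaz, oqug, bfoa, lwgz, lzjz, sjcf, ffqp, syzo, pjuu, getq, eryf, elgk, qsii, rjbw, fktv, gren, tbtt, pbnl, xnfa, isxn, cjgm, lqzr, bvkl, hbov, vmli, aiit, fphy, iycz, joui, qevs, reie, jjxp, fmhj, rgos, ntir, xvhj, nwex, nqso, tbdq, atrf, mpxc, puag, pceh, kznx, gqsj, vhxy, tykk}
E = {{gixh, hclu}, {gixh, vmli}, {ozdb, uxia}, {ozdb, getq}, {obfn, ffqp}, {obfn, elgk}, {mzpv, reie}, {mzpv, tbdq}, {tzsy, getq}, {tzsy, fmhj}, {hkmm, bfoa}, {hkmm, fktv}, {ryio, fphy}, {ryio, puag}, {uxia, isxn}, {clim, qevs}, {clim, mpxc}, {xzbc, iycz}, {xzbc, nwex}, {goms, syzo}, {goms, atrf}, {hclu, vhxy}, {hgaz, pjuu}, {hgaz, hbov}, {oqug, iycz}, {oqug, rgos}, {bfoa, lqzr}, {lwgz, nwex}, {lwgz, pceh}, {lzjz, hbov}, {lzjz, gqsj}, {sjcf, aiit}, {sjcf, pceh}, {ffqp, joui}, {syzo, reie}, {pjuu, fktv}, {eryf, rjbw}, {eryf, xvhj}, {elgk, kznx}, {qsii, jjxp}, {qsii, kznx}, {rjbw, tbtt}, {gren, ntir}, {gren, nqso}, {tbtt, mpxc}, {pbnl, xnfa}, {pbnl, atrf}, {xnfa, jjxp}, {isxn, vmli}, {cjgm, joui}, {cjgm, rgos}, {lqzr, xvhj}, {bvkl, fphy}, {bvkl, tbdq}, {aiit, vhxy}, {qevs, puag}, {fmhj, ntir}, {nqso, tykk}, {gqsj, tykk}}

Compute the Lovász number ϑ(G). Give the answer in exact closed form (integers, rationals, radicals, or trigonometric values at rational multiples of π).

deg(nqso) = 2; N(nqso) = {gren, tykk}.
Vertex tzsy has 2 neighbors: getq, fmhj.
N(oqug) = {iycz, rgos}, |N(oqug)| = 2.
deg(xzbc) = 2; N(xzbc) = {iycz, nwex}.
deg(v) = 2 for all v (|V|=59); connected 2-regular on 59 ⇒ C_{59}.
A has 30 distinct eigenvalues ≈ [2.0, 1.98867, 1.954807, 1.898795, 1.82127, 1.723108, 1.605423, 1.469548, 1.317023, 1.149575, 0.969102, 0.777648, 0.577384, 0.370577, 0.159572, -0.053241, -0.265451, -0.474653, -0.678478, -0.874615, -1.060842, -1.235049, -1.395263, -1.539668, -1.666628, -1.774704, -1.862672, -1.929536, -1.974537, -1.997165].
−59·(-2*cos(pi/59)) / ((2)−(-2*cos(pi/59))) = 59*cos(pi/59)/(cos(pi/59) + 1) = ϑ(G).
= 29.47907994… (decimal).
Lovász sandwich 29 ≤ 59*cos(pi/59)/(cos(pi/59) + 1) ≤ 30: both strict.

59*cos(pi/59)/(cos(pi/59) + 1)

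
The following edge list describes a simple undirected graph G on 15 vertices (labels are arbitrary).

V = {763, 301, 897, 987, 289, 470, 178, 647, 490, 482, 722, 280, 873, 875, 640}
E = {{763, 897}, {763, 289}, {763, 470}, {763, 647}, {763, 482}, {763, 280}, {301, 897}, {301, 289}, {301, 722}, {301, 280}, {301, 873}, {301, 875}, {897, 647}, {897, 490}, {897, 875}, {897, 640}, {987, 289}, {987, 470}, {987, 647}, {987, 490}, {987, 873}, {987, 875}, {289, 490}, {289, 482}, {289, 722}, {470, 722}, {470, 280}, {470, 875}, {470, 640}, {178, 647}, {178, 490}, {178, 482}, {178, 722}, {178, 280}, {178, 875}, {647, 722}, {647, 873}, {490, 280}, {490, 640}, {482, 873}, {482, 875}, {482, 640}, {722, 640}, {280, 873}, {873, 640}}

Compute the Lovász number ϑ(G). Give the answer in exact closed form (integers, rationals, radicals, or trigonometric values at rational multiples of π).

N(647) = {763, 897, 987, 178, 722, 873}, |N(647)| = 6.
N(897) = {763, 301, 647, 490, 875, 640}, |N(897)| = 6.
Vertex 482 has 6 neighbors: 763, 289, 178, 873, 875, 640.
N(987) = {289, 470, 647, 490, 873, 875}, |N(987)| = 6.
Regular of degree 6 on 15 vertices: Kneser K(6,2) on C(6,2)=15 vertices.
Distinct eigenvalues (to 3 d.p.): [6.0, 1.0, -3.0].
Lovász (edge-transitive): ϑ = −15·(-3)/((6)−(-3)) = 5.
ϑ(G) ≈ 5.0000000.

5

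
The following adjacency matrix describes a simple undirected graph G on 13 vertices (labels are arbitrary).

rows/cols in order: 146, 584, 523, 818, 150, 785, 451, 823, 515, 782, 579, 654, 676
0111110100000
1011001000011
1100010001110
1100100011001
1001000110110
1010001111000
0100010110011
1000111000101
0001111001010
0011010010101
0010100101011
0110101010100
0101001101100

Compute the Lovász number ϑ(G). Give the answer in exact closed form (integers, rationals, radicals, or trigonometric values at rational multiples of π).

sqrt(13)

Vertex 823 has 6 neighbors: 146, 150, 785, 451, 579, 676.
Vertex 584 has 6 neighbors: 146, 523, 818, 451, 654, 676.
Vertex 451 has 6 neighbors: 584, 785, 823, 515, 654, 676.
N(785) = {146, 523, 451, 823, 515, 782}, |N(785)| = 6.
deg(v) = 6 for all v (|V|=13); strongly regular (13,6,2,3).
spec(A) ≈ [6.0, 1.302776, -2.302776] (distinct, 6 d.p.).
Lovász (edge-transitive): ϑ = −13·(-sqrt(13)/2 - 1/2)/((6)−(-sqrt(13)/2 - 1/2)) = sqrt(13).
ϑ(G) ≈ 3.60555.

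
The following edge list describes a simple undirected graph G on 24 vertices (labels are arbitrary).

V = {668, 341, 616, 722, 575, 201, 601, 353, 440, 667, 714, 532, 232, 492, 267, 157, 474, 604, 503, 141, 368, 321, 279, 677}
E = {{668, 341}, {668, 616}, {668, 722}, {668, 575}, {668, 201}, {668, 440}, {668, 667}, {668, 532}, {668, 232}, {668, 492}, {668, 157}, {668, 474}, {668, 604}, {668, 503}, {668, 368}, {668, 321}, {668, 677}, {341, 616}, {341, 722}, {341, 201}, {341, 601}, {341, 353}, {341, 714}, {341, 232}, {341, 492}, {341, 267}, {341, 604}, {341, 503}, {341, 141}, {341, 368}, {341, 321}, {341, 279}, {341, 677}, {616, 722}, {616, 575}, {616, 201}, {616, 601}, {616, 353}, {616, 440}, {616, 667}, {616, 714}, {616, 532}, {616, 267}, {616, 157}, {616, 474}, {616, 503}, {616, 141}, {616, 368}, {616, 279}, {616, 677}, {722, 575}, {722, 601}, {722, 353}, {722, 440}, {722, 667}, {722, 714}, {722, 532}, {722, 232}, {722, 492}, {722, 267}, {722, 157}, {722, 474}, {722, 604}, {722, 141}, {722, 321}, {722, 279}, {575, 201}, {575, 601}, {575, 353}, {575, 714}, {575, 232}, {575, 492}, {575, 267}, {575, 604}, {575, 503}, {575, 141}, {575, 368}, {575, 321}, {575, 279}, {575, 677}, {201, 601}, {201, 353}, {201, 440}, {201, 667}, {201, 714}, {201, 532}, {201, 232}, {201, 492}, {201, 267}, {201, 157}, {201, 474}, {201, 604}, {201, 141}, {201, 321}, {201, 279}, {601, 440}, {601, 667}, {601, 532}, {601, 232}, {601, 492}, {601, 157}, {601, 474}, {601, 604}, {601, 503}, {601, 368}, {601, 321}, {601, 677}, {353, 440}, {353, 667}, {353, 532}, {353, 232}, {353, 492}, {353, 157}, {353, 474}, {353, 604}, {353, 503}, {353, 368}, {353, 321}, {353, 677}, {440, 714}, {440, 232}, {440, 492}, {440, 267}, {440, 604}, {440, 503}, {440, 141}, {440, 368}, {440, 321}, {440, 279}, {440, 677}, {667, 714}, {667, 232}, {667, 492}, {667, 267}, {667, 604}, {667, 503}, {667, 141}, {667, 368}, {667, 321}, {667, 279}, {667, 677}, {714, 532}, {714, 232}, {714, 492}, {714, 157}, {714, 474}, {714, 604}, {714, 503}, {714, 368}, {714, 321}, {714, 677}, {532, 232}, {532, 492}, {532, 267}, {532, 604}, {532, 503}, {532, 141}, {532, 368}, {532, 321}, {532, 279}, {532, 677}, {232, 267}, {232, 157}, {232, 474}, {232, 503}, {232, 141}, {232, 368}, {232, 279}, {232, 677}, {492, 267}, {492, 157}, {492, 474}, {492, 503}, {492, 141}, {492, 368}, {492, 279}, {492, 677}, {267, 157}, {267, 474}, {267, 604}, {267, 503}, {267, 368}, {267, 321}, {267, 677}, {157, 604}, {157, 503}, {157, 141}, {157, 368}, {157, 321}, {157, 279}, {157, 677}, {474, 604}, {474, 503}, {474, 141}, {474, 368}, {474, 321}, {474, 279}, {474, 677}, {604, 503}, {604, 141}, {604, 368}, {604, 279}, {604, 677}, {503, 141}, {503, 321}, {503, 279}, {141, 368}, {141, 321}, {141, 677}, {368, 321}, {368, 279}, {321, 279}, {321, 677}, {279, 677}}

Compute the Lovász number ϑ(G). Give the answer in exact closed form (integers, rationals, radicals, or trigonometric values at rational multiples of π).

N(279) = {341, 616, 722, 575, 201, 440, 667, 532, 232, 492, 157, 474, 604, 503, 368, 321, 677}, |N(279)| = 17.
deg(474) = 17; N(474) = {668, 616, 722, 201, 601, 353, 714, 232, 492, 267, 604, 503, 141, 368, 321, 279, 677}.
Vertex 440 has 17 neighbors: 668, 616, 722, 201, 601, 353, 714, 232, 492, 267, 604, 503, 141, 368, 321, 279, 677.
Vertex 368 has 19 neighbors: 668, 341, 616, 575, 601, 353, 440, 667, 714, 532, 232, 492, 267, 157, 474, 604, 141, 321, 279.
4 parts of sizes [7, 7, 5, 5]; α(G) = 7 = ϑ (perfect).
Numerically 7.000000.
Lovász sandwich 7 ≤ 7 ≤ 7: collapsed.

7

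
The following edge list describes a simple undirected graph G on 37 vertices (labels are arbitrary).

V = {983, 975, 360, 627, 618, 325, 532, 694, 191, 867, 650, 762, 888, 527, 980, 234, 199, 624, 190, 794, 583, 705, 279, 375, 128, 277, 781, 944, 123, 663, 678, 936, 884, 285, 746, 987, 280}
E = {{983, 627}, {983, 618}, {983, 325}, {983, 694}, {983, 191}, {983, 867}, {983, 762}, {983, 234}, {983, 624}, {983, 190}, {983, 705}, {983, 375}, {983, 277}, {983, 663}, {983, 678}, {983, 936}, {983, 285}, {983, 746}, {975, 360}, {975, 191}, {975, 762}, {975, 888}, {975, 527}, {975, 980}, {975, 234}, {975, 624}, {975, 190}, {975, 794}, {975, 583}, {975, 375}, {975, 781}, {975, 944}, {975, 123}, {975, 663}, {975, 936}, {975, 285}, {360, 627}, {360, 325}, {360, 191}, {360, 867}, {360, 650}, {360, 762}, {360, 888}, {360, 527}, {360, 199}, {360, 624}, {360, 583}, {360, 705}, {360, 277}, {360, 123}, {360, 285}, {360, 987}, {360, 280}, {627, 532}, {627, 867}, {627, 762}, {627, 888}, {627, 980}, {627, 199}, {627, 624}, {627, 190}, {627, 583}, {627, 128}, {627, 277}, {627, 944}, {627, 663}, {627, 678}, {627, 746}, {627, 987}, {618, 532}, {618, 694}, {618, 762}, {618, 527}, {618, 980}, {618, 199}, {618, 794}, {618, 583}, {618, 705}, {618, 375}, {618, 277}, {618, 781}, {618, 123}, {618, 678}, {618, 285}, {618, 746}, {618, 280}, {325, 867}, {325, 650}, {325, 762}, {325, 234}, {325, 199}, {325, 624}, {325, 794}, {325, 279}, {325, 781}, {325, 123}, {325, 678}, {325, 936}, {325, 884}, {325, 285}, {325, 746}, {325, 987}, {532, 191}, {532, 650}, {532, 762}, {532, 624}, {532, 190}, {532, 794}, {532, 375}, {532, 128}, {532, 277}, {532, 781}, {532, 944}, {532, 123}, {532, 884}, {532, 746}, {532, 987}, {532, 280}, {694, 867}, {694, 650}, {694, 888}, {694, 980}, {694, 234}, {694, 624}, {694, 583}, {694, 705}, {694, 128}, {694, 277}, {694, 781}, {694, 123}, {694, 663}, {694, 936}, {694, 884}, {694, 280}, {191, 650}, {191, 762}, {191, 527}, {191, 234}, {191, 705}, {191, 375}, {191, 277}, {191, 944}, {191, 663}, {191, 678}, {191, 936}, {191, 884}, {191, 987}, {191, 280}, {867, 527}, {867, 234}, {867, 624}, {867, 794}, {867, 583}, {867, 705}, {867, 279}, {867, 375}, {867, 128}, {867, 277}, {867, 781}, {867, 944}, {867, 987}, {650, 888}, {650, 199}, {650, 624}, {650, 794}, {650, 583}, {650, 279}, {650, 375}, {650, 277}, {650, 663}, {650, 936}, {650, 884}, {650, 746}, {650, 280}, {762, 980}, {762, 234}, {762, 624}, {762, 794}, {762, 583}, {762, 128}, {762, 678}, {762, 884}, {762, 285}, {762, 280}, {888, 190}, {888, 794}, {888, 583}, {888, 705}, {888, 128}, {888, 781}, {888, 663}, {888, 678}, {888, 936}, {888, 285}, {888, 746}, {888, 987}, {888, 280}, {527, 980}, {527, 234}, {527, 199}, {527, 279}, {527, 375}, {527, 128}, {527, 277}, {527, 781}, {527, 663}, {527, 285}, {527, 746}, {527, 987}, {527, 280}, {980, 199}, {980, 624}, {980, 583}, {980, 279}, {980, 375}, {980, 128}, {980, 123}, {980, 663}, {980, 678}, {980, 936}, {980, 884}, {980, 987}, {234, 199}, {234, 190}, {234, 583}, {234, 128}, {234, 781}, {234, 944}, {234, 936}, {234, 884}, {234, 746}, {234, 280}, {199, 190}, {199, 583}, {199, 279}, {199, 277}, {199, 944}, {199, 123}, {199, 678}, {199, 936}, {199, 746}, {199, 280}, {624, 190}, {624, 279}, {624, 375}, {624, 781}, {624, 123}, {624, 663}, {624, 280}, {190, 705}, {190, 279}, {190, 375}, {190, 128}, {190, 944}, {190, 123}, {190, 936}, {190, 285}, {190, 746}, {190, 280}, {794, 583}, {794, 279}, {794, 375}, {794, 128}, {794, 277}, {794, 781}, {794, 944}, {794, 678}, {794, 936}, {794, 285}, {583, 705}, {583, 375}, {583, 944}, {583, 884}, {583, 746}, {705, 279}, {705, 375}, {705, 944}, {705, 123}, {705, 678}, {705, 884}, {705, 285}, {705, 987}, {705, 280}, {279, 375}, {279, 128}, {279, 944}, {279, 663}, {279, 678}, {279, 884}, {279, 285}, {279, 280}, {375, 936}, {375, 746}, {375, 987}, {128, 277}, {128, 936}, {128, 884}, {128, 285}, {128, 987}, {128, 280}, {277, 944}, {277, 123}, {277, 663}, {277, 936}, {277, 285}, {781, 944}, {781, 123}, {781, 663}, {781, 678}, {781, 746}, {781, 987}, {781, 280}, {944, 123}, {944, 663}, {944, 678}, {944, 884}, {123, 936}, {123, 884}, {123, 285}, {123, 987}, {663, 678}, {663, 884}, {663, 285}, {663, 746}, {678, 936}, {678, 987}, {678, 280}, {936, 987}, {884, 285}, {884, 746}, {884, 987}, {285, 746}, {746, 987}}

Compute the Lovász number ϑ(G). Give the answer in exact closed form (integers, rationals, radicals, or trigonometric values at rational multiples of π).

sqrt(37)

Vertex 663 has 18 neighbors: 983, 975, 627, 694, 191, 650, 888, 527, 980, 624, 279, 277, 781, 944, 678, 884, 285, 746.
deg(618) = 18; N(618) = {983, 532, 694, 762, 527, 980, 199, 794, 583, 705, 375, 277, 781, 123, 678, 285, 746, 280}.
Vertex 583 has 18 neighbors: 975, 360, 627, 618, 694, 867, 650, 762, 888, 980, 234, 199, 794, 705, 375, 944, 884, 746.
deg(781) = 18; N(781) = {975, 618, 325, 532, 694, 867, 888, 527, 234, 624, 794, 944, 123, 663, 678, 746, 987, 280}.
Every vertex has degree 18 (N=37); SR(37,18,8,9) — a Paley graph.
The 3 distinct eigenvalues: [18.0, 2.541381, -3.541381].
Lovász (edge-transitive): ϑ = −37·(-sqrt(37)/2 - 1/2)/((18)−(-sqrt(37)/2 - 1/2)) = sqrt(37).
≈ 6.0828 (to 4 d.p.).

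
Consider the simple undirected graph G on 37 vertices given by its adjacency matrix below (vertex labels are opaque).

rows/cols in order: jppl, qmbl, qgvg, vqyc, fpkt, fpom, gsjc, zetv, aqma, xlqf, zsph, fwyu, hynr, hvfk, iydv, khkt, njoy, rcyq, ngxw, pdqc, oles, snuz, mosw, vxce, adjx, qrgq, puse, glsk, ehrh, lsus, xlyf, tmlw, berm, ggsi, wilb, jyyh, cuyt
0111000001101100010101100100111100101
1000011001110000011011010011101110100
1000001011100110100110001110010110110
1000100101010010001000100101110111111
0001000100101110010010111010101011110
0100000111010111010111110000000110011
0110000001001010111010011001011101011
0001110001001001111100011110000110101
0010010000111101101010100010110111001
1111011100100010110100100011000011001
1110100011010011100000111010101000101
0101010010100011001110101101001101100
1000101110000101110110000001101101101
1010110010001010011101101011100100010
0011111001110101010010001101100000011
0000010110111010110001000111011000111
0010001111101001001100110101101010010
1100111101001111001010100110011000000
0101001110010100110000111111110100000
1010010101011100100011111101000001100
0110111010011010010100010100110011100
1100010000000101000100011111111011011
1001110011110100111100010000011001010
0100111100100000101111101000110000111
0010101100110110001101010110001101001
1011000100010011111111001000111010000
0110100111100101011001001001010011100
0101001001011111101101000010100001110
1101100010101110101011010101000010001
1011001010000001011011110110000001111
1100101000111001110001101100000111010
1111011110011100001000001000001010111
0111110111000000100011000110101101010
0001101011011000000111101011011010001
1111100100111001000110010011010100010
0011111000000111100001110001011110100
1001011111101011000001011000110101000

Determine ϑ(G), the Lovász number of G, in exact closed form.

deg(rcyq) = 18; N(rcyq) = {jppl, qmbl, fpkt, fpom, gsjc, zetv, xlqf, hynr, hvfk, iydv, khkt, ngxw, oles, mosw, qrgq, puse, lsus, xlyf}.
N(tmlw) = {jppl, qmbl, qgvg, vqyc, fpom, gsjc, zetv, aqma, fwyu, hynr, hvfk, ngxw, adjx, xlyf, berm, wilb, jyyh, cuyt}, |N(tmlw)| = 18.
N(fpom) = {qmbl, zetv, aqma, xlqf, fwyu, hvfk, iydv, khkt, rcyq, pdqc, oles, snuz, mosw, vxce, tmlw, berm, jyyh, cuyt}, |N(fpom)| = 18.
Vertex puse has 18 neighbors: qmbl, qgvg, fpkt, zetv, aqma, xlqf, zsph, hvfk, khkt, rcyq, ngxw, snuz, adjx, glsk, lsus, berm, ggsi, wilb.
deg(v) = 18 for all v (|V|=37); strongly regular (37,18,8,9).
The 3 distinct eigenvalues: [18.0, 2.54138, -3.54138].
ϑ = −N·λ_min/(λ_max−λ_min) = −37·(-sqrt(37)/2 - 1/2)/(18−(-sqrt(37)/2 - 1/2)) = sqrt(37).
= 6.08276253… (decimal).

sqrt(37)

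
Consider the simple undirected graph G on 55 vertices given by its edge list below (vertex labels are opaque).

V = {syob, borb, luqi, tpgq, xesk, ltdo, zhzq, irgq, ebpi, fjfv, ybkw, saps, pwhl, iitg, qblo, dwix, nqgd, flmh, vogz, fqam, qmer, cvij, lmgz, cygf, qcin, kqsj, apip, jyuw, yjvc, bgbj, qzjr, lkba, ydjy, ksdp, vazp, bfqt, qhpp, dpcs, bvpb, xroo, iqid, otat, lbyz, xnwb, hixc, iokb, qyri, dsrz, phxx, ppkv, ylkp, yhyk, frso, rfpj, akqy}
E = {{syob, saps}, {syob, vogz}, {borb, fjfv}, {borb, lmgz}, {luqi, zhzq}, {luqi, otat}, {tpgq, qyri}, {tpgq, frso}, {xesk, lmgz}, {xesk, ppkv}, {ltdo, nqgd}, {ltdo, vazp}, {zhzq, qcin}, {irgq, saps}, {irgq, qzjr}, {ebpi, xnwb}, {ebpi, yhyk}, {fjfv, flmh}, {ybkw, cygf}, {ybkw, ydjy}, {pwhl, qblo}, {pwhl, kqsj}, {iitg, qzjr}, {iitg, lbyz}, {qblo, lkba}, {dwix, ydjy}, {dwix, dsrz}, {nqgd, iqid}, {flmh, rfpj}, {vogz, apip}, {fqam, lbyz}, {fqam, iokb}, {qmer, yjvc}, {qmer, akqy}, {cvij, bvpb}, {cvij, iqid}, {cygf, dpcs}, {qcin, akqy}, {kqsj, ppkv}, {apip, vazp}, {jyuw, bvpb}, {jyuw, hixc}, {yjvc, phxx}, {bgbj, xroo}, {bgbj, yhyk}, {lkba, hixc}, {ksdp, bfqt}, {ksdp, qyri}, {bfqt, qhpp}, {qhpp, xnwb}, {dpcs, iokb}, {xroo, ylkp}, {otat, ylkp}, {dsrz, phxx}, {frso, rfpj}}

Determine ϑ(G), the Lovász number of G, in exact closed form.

deg(ebpi) = 2; N(ebpi) = {xnwb, yhyk}.
N(ppkv) = {xesk, kqsj}, |N(ppkv)| = 2.
deg(kqsj) = 2; N(kqsj) = {pwhl, ppkv}.
deg(ybkw) = 2; N(ybkw) = {cygf, ydjy}.
55-vertex 2-regular graph: connected 2-regular on 55 ⇒ C_{55}.
A has 28 distinct eigenvalues ≈ [2.0, 1.987, 1.948, 1.8837, 1.7948, 1.6825, 1.5483, 1.3939, 1.2213, 1.0328, 0.8308, 0.618, 0.3972, 0.1712, -0.0571, -0.2846, -0.5084, -0.7256, -0.9333, -1.1289, -1.3097, -1.4735, -1.618, -1.7415, -1.8422, -1.919, -1.9707, -1.9967].
With N=55: ϑ(G) = 55·(-(-1)*2*cos(pi/55))/(2−(-2*cos(pi/55))) = 55*cos(pi/55)/(cos(pi/55) + 1).
ϑ(G) ≈ 27.47755688.
Lovász sandwich 27 ≤ 55*cos(pi/55)/(cos(pi/55) + 1) ≤ 28: both strict.

55*cos(pi/55)/(cos(pi/55) + 1)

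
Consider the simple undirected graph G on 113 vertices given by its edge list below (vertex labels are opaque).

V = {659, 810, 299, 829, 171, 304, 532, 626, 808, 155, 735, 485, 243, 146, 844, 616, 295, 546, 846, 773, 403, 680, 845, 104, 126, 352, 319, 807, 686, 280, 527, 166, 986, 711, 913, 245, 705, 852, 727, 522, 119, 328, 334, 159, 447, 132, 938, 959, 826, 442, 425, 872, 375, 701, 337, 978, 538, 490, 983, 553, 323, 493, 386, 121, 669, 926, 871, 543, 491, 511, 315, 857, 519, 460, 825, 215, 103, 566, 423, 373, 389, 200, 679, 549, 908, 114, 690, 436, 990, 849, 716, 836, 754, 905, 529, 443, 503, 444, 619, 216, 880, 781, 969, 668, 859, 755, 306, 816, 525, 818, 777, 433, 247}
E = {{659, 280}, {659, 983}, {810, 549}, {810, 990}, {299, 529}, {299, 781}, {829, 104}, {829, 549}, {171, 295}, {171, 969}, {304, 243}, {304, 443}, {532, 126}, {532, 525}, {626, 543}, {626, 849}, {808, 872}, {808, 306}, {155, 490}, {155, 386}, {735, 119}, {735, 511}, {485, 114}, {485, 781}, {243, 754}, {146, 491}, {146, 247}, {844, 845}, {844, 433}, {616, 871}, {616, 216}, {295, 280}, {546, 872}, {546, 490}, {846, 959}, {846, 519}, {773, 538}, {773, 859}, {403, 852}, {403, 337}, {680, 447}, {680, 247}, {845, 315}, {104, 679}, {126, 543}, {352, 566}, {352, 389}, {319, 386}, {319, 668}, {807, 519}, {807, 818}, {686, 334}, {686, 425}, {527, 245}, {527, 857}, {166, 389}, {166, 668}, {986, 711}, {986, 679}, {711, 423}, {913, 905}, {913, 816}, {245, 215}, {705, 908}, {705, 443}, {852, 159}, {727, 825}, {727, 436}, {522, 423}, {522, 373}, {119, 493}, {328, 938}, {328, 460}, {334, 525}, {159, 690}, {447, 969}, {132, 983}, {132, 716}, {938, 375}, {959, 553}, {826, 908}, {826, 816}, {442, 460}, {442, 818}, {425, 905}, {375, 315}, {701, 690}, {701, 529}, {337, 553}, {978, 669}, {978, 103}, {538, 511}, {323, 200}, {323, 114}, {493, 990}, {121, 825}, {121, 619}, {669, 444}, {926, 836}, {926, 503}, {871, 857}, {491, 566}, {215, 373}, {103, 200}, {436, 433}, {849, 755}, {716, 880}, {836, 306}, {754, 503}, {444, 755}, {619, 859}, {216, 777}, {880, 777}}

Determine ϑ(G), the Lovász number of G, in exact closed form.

113*cos(pi/113)/(cos(pi/113) + 1)

N(529) = {299, 701}, |N(529)| = 2.
deg(425) = 2; N(425) = {686, 905}.
deg(299) = 2; N(299) = {529, 781}.
N(969) = {171, 447}, |N(969)| = 2.
deg(v) = 2 for all v (|V|=113); connected 2-regular on 113 ⇒ C_{113}.
Distinct eigenvalues (to 3 d.p.): [2.0, 1.997, 1.988, 1.972, 1.951, 1.923, 1.89, 1.85, 1.805, 1.755, 1.699, 1.637, 1.571, 1.5, 1.424, 1.344, 1.259, 1.171, 1.079, 0.984, 0.886, 0.785, 0.681, 0.576, 0.468, 0.359, 0.25, 0.139, 0.028, -0.083, -0.194, -0.305, -0.414, -0.522, -0.629, -0.733, -0.835, -0.935, -1.032, -1.126, -1.216, -1.302, -1.384, -1.462, -1.536, -1.605, -1.669, -1.727, -1.781, -1.829, -1.871, -1.907, -1.938, -1.962, -1.981, -1.993, -1.999].
With N=113: ϑ(G) = 113·(-(-1)*2*cos(pi/113))/(2−(-2*cos(pi/113))) = 113*cos(pi/113)/(cos(pi/113) + 1).
≈ 56.4891 (to 4 d.p.).
Check 56 ≤ 113*cos(pi/113)/(cos(pi/113) + 1) ≤ 57: both strict.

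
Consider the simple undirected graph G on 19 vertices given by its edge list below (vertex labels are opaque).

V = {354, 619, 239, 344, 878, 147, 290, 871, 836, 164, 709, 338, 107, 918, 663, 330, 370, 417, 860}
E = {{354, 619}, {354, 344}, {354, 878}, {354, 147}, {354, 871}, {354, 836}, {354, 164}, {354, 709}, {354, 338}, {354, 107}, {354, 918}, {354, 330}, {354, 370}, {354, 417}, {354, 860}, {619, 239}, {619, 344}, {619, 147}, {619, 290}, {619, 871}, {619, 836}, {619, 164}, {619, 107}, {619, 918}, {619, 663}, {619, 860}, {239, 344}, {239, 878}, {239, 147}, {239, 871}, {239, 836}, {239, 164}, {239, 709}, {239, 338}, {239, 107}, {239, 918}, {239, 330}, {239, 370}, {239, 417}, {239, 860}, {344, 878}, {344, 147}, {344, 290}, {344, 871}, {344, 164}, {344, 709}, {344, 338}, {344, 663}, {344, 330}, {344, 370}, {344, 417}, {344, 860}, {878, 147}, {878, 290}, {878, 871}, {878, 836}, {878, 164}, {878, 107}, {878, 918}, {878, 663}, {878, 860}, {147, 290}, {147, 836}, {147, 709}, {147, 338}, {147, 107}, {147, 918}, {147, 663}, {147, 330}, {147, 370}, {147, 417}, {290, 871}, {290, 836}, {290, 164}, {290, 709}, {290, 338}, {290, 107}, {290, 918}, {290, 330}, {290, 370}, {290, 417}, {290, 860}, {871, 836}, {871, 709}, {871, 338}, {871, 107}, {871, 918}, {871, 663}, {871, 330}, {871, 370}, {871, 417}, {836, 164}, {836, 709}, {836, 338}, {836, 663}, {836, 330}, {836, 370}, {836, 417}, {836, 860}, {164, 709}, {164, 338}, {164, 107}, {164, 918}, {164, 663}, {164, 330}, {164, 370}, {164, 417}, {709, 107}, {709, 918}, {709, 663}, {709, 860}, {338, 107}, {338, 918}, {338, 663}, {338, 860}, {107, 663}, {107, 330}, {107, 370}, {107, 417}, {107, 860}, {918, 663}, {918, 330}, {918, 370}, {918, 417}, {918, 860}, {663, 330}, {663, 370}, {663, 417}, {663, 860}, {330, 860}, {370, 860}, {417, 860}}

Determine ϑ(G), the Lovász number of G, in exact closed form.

7

Vertex 338 has 12 neighbors: 354, 239, 344, 147, 290, 871, 836, 164, 107, 918, 663, 860.
N(239) = {619, 344, 878, 147, 871, 836, 164, 709, 338, 107, 918, 330, 370, 417, 860}, |N(239)| = 15.
deg(709) = 12; N(709) = {354, 239, 344, 147, 290, 871, 836, 164, 107, 918, 663, 860}.
Vertex 344 has 15 neighbors: 354, 619, 239, 878, 147, 290, 871, 164, 709, 338, 663, 330, 370, 417, 860.
Complete 4-partite, parts [7, 4, 4, 4]: perfect, ϑ = α = 7.
= 7.0000… (decimal).
α=7, χ(Ḡ)=7; ϑ=7 lies between (collapsed).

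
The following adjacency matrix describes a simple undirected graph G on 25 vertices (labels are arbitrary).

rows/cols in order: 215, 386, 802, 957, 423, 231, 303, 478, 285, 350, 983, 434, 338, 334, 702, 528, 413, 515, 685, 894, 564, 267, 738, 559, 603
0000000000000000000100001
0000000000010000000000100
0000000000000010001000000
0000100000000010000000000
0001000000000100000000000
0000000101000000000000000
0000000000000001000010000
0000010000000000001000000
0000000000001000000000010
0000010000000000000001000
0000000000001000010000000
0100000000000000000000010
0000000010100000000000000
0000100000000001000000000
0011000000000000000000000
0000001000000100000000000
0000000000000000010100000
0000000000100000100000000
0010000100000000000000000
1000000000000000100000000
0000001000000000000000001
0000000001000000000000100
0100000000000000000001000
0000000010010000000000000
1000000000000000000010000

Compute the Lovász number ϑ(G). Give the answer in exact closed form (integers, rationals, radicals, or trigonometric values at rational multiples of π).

N(434) = {386, 559}, |N(434)| = 2.
N(983) = {338, 515}, |N(983)| = 2.
Vertex 702 has 2 neighbors: 802, 957.
N(528) = {303, 334}, |N(528)| = 2.
2-regular, N=25; the odd cycle C_{25}.
The 13 distinct eigenvalues: [2.0, 1.93717, 1.75261, 1.45794, 1.07165, 0.61803, 0.12558, -0.37476, -0.85156, -1.27485, -1.61803, -1.85955, -1.98423].
Lovász: ϑ = −25(-2*cos(pi/25))/(2+-(-1)*2*cos(pi/25)) = 25*cos(pi/25)/(cos(pi/25) + 1).
Numerically 12.45052.
Sandwich: α(G)=12 ≤ ϑ(G)=25*cos(pi/25)/(cos(pi/25) + 1) ≤ χ(Ḡ)=13 (both strict).

25*cos(pi/25)/(cos(pi/25) + 1)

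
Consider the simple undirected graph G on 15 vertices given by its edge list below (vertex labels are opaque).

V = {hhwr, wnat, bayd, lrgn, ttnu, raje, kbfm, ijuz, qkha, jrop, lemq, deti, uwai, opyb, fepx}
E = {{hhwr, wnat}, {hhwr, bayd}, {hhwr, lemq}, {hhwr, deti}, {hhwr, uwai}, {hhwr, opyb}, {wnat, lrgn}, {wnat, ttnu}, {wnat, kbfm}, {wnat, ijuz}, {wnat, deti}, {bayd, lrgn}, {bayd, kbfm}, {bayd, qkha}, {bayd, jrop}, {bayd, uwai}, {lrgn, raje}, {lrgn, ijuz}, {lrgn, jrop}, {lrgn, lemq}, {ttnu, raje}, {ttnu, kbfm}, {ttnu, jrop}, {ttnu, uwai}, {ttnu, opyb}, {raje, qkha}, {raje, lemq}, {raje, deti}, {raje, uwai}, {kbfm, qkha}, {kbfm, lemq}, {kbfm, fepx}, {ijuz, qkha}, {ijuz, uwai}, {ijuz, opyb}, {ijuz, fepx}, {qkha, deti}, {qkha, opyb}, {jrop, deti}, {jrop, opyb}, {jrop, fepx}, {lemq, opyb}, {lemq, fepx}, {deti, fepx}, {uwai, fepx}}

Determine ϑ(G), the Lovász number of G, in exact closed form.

Vertex hhwr has 6 neighbors: wnat, bayd, lemq, deti, uwai, opyb.
Vertex ttnu has 6 neighbors: wnat, raje, kbfm, jrop, uwai, opyb.
Vertex jrop has 6 neighbors: bayd, lrgn, ttnu, deti, opyb, fepx.
Vertex fepx has 6 neighbors: kbfm, ijuz, jrop, lemq, deti, uwai.
G on 15 vertices is 6-regular; Kneser-type, 2-subsets of [6].
spec(A) ≈ [6.0, 1.0, -3.0] (distinct, 5 d.p.).
With N=15: ϑ(G) = 15·(-1*(-3))/(6−(-3)) = 5.
Numerically 5.000000.

5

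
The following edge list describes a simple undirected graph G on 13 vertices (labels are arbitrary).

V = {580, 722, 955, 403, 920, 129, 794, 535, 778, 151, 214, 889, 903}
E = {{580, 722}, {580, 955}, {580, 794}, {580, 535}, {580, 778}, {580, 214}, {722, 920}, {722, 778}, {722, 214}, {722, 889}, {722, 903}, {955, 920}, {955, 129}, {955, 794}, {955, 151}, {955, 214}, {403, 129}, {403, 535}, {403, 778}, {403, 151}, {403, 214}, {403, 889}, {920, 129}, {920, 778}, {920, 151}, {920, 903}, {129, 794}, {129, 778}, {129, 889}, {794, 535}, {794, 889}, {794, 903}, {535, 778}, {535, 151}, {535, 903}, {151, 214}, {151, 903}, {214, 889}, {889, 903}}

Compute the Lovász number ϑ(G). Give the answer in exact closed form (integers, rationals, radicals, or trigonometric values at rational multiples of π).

sqrt(13)

Vertex 535 has 6 neighbors: 580, 403, 794, 778, 151, 903.
N(129) = {955, 403, 920, 794, 778, 889}, |N(129)| = 6.
Vertex 580 has 6 neighbors: 722, 955, 794, 535, 778, 214.
N(722) = {580, 920, 778, 214, 889, 903}, |N(722)| = 6.
6-regular, N=13; SR(13,6,2,3) — a Paley graph.
spec(A) ≈ [6.0, 1.3028, -2.3028] (distinct, 4 d.p.).
ϑ = −N·λ_min/(λ_max−λ_min) = −13·(-sqrt(13)/2 - 1/2)/(6−(-sqrt(13)/2 - 1/2)) = sqrt(13).
= 3.6056… (decimal).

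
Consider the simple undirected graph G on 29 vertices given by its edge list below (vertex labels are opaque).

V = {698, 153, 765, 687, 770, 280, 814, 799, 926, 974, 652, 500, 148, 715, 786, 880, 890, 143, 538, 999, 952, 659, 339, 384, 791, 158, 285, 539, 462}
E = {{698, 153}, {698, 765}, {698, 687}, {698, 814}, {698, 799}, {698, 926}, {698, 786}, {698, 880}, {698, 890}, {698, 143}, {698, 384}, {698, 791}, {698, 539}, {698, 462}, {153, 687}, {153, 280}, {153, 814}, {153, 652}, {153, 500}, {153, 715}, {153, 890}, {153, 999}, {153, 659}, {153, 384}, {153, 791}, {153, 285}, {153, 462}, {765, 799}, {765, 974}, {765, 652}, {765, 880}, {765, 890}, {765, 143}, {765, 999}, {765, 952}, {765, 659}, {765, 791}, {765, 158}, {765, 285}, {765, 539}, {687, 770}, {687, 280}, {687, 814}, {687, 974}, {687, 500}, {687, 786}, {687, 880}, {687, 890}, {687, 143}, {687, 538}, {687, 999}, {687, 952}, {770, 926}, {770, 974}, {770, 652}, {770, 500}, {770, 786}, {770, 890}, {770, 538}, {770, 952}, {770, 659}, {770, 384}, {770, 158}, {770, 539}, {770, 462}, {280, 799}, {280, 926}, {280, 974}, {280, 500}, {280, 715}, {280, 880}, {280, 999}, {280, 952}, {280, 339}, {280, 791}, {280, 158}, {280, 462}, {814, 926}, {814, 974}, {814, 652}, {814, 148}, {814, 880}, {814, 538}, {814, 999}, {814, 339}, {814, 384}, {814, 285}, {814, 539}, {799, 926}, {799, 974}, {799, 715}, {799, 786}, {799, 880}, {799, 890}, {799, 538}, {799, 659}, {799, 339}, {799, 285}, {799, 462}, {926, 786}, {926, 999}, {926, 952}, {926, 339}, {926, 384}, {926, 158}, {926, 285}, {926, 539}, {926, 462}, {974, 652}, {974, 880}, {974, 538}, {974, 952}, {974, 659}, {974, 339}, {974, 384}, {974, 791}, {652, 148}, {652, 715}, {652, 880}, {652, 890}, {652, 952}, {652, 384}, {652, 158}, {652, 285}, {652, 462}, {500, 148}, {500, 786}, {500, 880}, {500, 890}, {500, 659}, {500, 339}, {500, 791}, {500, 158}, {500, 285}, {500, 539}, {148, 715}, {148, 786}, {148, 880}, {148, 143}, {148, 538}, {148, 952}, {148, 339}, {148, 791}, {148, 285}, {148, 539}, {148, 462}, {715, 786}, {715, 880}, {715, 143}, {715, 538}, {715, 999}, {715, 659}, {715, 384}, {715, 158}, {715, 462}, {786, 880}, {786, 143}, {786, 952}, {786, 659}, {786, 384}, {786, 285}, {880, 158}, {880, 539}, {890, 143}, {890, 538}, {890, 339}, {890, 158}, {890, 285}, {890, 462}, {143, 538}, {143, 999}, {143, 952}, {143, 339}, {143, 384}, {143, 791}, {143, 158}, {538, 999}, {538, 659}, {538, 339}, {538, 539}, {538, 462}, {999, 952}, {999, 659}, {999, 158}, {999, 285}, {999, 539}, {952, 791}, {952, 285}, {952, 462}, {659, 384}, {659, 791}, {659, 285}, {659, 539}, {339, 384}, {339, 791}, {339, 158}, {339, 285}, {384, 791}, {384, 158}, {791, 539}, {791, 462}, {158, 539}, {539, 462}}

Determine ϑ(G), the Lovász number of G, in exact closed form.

deg(890) = 14; N(890) = {698, 153, 765, 687, 770, 799, 652, 500, 143, 538, 339, 158, 285, 462}.
N(462) = {698, 153, 770, 280, 799, 926, 652, 148, 715, 890, 538, 952, 791, 539}, |N(462)| = 14.
deg(814) = 14; N(814) = {698, 153, 687, 926, 974, 652, 148, 880, 538, 999, 339, 384, 285, 539}.
Vertex 285 has 14 neighbors: 153, 765, 814, 799, 926, 652, 500, 148, 786, 890, 999, 952, 659, 339.
Regular of degree 14 on 29 vertices: Paley(29): SR with (k,λ,μ)=(14,6,7).
A has 3 distinct eigenvalues ≈ [14.0, 2.193, -3.193].
−29·(-sqrt(29)/2 - 1/2) / ((14)−(-sqrt(29)/2 - 1/2)) = sqrt(29) = ϑ(G).
≈ 5.385165 (to 6 d.p.).

sqrt(29)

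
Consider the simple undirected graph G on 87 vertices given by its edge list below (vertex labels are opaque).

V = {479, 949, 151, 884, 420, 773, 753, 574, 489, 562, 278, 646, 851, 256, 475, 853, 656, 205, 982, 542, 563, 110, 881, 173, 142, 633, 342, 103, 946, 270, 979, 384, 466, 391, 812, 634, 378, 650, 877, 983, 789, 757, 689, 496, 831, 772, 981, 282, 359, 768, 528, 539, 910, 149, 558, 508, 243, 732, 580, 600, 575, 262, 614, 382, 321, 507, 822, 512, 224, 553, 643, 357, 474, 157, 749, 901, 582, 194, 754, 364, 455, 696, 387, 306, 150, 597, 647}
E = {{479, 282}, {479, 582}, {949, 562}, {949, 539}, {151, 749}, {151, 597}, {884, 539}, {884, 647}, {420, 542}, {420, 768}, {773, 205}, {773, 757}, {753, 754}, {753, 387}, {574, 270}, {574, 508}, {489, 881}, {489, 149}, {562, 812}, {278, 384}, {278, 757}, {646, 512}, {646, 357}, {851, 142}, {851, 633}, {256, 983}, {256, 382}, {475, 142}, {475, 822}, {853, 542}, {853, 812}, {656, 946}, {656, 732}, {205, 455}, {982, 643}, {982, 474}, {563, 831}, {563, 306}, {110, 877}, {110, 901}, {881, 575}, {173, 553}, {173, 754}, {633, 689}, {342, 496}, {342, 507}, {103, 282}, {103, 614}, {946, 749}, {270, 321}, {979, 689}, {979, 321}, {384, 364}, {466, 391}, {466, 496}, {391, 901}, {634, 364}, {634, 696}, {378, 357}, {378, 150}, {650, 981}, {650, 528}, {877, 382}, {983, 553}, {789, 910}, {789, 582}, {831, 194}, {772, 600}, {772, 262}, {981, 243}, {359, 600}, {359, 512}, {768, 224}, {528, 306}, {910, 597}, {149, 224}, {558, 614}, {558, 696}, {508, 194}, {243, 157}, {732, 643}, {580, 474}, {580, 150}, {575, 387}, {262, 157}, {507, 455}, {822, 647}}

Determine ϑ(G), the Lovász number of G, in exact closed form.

87*cos(pi/87)/(cos(pi/87) + 1)

deg(508) = 2; N(508) = {574, 194}.
Vertex 455 has 2 neighbors: 205, 507.
deg(539) = 2; N(539) = {949, 884}.
deg(696) = 2; N(696) = {634, 558}.
87-vertex 2-regular graph: connected 2-regular on 87 ⇒ C_{87}.
The 44 distinct eigenvalues: [2.0, 1.9948, 1.9792, 1.9532, 1.9171, 1.871, 1.8152, 1.7498, 1.6754, 1.5922, 1.5007, 1.4014, 1.2948, 1.1814, 1.0619, 0.9368, 0.8069, 0.6727, 0.5351, 0.3946, 0.2521, 0.1083, -0.0361, -0.1803, -0.3236, -0.4651, -0.6043, -0.7403, -0.8724, -1.0, -1.1224, -1.2389, -1.349, -1.452, -1.5475, -1.6348, -1.7137, -1.7836, -1.8443, -1.8953, -1.9364, -1.9675, -1.9883, -1.9987].
Lovász (edge-transitive): ϑ = −87·(-2*cos(pi/87))/((2)−(-2*cos(pi/87))) = 87*cos(pi/87)/(cos(pi/87) + 1).
= 43.48582… (decimal).
Lovász sandwich 43 ≤ 87*cos(pi/87)/(cos(pi/87) + 1) ≤ 44: both strict.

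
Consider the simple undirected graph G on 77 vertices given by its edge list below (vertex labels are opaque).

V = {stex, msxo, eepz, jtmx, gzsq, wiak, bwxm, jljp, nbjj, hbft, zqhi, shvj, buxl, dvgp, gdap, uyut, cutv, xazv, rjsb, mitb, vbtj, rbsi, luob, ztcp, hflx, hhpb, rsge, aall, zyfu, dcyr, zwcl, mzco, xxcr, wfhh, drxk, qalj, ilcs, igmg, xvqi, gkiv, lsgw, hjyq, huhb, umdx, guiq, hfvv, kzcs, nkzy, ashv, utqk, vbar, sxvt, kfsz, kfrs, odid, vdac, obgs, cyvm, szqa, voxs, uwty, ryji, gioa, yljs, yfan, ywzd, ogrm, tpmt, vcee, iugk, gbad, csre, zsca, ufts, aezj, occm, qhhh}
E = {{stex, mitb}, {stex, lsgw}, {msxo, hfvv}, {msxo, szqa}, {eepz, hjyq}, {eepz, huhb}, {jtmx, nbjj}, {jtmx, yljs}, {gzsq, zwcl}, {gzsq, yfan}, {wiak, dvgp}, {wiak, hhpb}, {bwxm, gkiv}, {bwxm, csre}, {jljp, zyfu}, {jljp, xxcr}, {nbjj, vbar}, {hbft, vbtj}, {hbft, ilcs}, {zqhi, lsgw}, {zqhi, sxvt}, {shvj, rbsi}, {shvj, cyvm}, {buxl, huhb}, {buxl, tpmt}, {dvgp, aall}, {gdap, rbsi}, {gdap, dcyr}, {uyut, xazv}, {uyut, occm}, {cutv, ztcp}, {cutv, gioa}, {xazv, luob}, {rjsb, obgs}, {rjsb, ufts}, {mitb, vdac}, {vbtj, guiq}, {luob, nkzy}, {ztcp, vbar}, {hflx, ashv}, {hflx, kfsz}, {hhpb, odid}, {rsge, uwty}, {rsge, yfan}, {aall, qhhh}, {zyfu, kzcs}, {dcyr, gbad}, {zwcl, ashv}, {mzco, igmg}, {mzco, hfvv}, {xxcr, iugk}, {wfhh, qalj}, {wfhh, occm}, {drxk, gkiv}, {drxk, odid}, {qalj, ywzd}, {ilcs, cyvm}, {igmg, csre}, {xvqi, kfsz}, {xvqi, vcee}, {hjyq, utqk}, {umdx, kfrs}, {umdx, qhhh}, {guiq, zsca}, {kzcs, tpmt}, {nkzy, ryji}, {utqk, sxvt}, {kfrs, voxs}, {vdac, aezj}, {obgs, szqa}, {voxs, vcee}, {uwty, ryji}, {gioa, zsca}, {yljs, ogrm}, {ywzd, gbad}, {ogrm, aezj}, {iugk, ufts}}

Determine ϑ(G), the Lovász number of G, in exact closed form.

Vertex vbar has 2 neighbors: nbjj, ztcp.
deg(luob) = 2; N(luob) = {xazv, nkzy}.
Vertex lsgw has 2 neighbors: stex, zqhi.
Vertex drxk has 2 neighbors: gkiv, odid.
Regular of degree 2 on 77 vertices: connected 2-regular on 77 ⇒ C_{77}.
The 39 distinct eigenvalues: [2.0, 1.9933, 1.9734, 1.9404, 1.8944, 1.8358, 1.765, 1.6825, 1.5888, 1.4845, 1.3703, 1.247, 1.1154, 0.9764, 0.8308, 0.6798, 0.5242, 0.3651, 0.2036, 0.0408, -0.1223, -0.2846, -0.445, -0.6025, -0.7559, -0.9043, -1.0467, -1.1822, -1.3097, -1.4286, -1.5379, -1.637, -1.7252, -1.8019, -1.8667, -1.919, -1.9585, -1.985, -1.9983].
With N=77: ϑ(G) = 77·(-(-1)*2*cos(pi/77))/(2−(-2*cos(pi/77))) = 77*cos(pi/77)/(cos(pi/77) + 1).
≈ 38.4840 (to 4 d.p.).
Lovász sandwich 38 ≤ 77*cos(pi/77)/(cos(pi/77) + 1) ≤ 39: both strict.

77*cos(pi/77)/(cos(pi/77) + 1)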